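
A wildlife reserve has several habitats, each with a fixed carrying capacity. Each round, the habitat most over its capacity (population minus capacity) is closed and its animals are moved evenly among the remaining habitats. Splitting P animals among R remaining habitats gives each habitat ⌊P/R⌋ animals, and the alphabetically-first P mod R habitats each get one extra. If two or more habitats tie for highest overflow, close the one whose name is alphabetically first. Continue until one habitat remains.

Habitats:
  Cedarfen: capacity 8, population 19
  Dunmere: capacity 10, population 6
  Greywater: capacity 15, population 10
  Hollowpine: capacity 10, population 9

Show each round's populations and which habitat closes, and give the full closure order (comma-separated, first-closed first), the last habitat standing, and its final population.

Closure order: Cedarfen, Hollowpine, Dunmere
Last habitat: Greywater with 44 animals

Round 1: Cedarfen=19 Dunmere=6 Greywater=10 Hollowpine=9 → close Cedarfen (overflow 11)
  19÷3 = 6 each, +1 to first 1
Round 2: Dunmere=13 Greywater=16 Hollowpine=15 → close Hollowpine (overflow 5)
  15÷2 = 7 each, +1 to first 1
Round 3: Dunmere=21 Greywater=23 → close Dunmere (overflow 11)
  21÷1 = 21 each, +1 to first 0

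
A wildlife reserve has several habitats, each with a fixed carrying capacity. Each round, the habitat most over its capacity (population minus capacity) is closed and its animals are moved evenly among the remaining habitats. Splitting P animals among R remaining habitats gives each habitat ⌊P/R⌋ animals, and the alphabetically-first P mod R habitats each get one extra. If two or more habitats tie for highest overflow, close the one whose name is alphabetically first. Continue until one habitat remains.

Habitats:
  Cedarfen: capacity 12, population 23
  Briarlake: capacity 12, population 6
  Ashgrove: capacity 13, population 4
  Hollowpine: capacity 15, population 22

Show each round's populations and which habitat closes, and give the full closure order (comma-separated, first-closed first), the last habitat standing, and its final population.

Round 1: Ashgrove=4 Briarlake=6 Cedarfen=23 Hollowpine=22 → close Cedarfen (overflow 11)
  23÷3 = 7 each, +1 to first 2
Round 2: Ashgrove=12 Briarlake=14 Hollowpine=29 → close Hollowpine (overflow 14)
  29÷2 = 14 each, +1 to first 1
Round 3: Ashgrove=27 Briarlake=28 → close Briarlake (overflow 16)
  28÷1 = 28 each, +1 to first 0

Closure order: Cedarfen, Hollowpine, Briarlake
Last habitat: Ashgrove with 55 animals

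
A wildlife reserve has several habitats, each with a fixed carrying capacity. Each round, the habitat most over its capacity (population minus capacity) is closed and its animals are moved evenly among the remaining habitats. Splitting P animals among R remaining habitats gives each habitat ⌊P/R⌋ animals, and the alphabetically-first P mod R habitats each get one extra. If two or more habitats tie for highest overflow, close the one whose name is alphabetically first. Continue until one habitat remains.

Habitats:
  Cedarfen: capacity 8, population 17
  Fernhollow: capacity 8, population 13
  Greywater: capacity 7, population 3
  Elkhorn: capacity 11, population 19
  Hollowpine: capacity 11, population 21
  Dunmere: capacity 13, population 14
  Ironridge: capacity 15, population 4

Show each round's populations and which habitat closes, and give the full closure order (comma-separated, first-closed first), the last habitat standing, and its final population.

Round 1: Cedarfen=17 Dunmere=14 Elkhorn=19 Fernhollow=13 Greywater=3 Hollowpine=21 Ironridge=4 → close Hollowpine (overflow 10)
  21÷6 = 3 each, +1 to first 3
Round 2: Cedarfen=21 Dunmere=18 Elkhorn=23 Fernhollow=16 Greywater=6 Ironridge=7 → close Cedarfen (overflow 13)
  21÷5 = 4 each, +1 to first 1
Round 3: Dunmere=23 Elkhorn=27 Fernhollow=20 Greywater=10 Ironridge=11 → close Elkhorn (overflow 16)
  27÷4 = 6 each, +1 to first 3
Round 4: Dunmere=30 Fernhollow=27 Greywater=17 Ironridge=17 → close Fernhollow (overflow 19)
  27÷3 = 9 each, +1 to first 0
Round 5: Dunmere=39 Greywater=26 Ironridge=26 → close Dunmere (overflow 26)
  39÷2 = 19 each, +1 to first 1
Round 6: Greywater=46 Ironridge=45 → close Greywater (overflow 39)
  46÷1 = 46 each, +1 to first 0

Closure order: Hollowpine, Cedarfen, Elkhorn, Fernhollow, Dunmere, Greywater
Last habitat: Ironridge with 91 animals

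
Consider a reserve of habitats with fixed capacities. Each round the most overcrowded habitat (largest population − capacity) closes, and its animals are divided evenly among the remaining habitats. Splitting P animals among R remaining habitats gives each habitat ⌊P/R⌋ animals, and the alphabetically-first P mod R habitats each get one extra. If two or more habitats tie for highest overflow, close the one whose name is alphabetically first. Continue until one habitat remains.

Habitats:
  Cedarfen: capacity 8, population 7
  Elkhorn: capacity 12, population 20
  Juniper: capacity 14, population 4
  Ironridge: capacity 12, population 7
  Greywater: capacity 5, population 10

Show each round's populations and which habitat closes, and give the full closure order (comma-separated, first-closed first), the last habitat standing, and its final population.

Closure order: Elkhorn, Greywater, Cedarfen, Ironridge
Last habitat: Juniper with 48 animals

Round 1: Cedarfen=7 Elkhorn=20 Greywater=10 Ironridge=7 Juniper=4 → close Elkhorn (overflow 8)
  20÷4 = 5 each, +1 to first 0
Round 2: Cedarfen=12 Greywater=15 Ironridge=12 Juniper=9 → close Greywater (overflow 10)
  15÷3 = 5 each, +1 to first 0
Round 3: Cedarfen=17 Ironridge=17 Juniper=14 → close Cedarfen (overflow 9)
  17÷2 = 8 each, +1 to first 1
Round 4: Ironridge=26 Juniper=22 → close Ironridge (overflow 14)
  26÷1 = 26 each, +1 to first 0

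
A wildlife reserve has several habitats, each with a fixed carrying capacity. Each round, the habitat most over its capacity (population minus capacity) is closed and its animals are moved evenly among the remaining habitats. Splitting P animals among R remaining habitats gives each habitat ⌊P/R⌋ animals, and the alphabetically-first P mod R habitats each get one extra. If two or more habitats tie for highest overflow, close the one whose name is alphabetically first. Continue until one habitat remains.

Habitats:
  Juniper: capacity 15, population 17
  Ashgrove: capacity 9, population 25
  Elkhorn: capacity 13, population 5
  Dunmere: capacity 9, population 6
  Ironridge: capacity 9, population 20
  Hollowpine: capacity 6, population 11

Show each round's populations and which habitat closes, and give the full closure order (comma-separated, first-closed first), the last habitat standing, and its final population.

Round 1: Ashgrove=25 Dunmere=6 Elkhorn=5 Hollowpine=11 Ironridge=20 Juniper=17 → close Ashgrove (overflow 16)
  25÷5 = 5 each, +1 to first 0
Round 2: Dunmere=11 Elkhorn=10 Hollowpine=16 Ironridge=25 Juniper=22 → close Ironridge (overflow 16)
  25÷4 = 6 each, +1 to first 1
Round 3: Dunmere=18 Elkhorn=16 Hollowpine=22 Juniper=28 → close Hollowpine (overflow 16)
  22÷3 = 7 each, +1 to first 1
Round 4: Dunmere=26 Elkhorn=23 Juniper=35 → close Juniper (overflow 20)
  35÷2 = 17 each, +1 to first 1
Round 5: Dunmere=44 Elkhorn=40 → close Dunmere (overflow 35)
  44÷1 = 44 each, +1 to first 0

Closure order: Ashgrove, Ironridge, Hollowpine, Juniper, Dunmere
Last habitat: Elkhorn with 84 animals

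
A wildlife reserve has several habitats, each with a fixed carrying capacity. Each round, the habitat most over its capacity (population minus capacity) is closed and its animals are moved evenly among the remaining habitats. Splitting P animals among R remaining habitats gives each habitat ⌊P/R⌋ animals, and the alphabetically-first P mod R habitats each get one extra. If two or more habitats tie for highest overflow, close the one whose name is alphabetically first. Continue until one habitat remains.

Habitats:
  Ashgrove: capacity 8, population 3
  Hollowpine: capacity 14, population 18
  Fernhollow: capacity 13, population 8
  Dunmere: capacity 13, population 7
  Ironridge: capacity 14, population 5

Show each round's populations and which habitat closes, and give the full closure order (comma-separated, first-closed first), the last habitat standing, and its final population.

Closure order: Hollowpine, Ashgrove, Dunmere, Fernhollow
Last habitat: Ironridge with 41 animals

Round 1: Ashgrove=3 Dunmere=7 Fernhollow=8 Hollowpine=18 Ironridge=5 → close Hollowpine (overflow 4)
  18÷4 = 4 each, +1 to first 2
Round 2: Ashgrove=8 Dunmere=12 Fernhollow=12 Ironridge=9 → close Ashgrove (overflow 0)
  8÷3 = 2 each, +1 to first 2
Round 3: Dunmere=15 Fernhollow=15 Ironridge=11 → close Dunmere (overflow 2)
  15÷2 = 7 each, +1 to first 1
Round 4: Fernhollow=23 Ironridge=18 → close Fernhollow (overflow 10)
  23÷1 = 23 each, +1 to first 0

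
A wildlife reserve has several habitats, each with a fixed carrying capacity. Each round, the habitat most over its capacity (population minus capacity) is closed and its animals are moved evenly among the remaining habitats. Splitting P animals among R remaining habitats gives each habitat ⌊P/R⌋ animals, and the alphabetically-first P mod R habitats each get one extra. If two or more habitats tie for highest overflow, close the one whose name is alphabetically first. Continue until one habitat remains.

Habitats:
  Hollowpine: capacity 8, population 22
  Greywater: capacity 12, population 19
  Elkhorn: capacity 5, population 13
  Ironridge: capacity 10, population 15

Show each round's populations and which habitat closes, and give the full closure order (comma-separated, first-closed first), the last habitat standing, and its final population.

Closure order: Hollowpine, Elkhorn, Greywater
Last habitat: Ironridge with 69 animals

Round 1: Elkhorn=13 Greywater=19 Hollowpine=22 Ironridge=15 → close Hollowpine (overflow 14)
  22÷3 = 7 each, +1 to first 1
Round 2: Elkhorn=21 Greywater=26 Ironridge=22 → close Elkhorn (overflow 16)
  21÷2 = 10 each, +1 to first 1
Round 3: Greywater=37 Ironridge=32 → close Greywater (overflow 25)
  37÷1 = 37 each, +1 to first 0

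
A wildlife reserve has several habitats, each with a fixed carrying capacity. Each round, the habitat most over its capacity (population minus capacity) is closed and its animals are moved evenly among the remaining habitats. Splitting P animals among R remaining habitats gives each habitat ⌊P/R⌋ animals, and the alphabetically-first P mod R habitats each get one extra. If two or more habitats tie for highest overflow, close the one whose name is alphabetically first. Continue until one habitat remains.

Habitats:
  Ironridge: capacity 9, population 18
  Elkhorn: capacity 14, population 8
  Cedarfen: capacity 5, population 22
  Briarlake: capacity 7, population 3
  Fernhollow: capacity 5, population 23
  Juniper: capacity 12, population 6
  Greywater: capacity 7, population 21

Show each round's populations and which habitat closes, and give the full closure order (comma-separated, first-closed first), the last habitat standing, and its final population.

Closure order: Fernhollow, Cedarfen, Greywater, Ironridge, Briarlake, Elkhorn
Last habitat: Juniper with 101 animals

Round 1: Briarlake=3 Cedarfen=22 Elkhorn=8 Fernhollow=23 Greywater=21 Ironridge=18 Juniper=6 → close Fernhollow (overflow 18)
  23÷6 = 3 each, +1 to first 5
Round 2: Briarlake=7 Cedarfen=26 Elkhorn=12 Greywater=25 Ironridge=22 Juniper=9 → close Cedarfen (overflow 21)
  26÷5 = 5 each, +1 to first 1
Round 3: Briarlake=13 Elkhorn=17 Greywater=30 Ironridge=27 Juniper=14 → close Greywater (overflow 23)
  30÷4 = 7 each, +1 to first 2
Round 4: Briarlake=21 Elkhorn=25 Ironridge=34 Juniper=21 → close Ironridge (overflow 25)
  34÷3 = 11 each, +1 to first 1
Round 5: Briarlake=33 Elkhorn=36 Juniper=32 → close Briarlake (overflow 26)
  33÷2 = 16 each, +1 to first 1
Round 6: Elkhorn=53 Juniper=48 → close Elkhorn (overflow 39)
  53÷1 = 53 each, +1 to first 0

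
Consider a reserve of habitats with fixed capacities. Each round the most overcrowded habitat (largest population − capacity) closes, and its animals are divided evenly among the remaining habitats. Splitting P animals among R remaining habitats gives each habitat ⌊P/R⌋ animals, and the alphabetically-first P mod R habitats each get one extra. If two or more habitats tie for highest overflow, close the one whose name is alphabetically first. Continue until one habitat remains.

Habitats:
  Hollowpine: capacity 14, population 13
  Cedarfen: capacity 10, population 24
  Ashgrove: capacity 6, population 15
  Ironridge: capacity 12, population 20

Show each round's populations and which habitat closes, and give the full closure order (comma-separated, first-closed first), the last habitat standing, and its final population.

Round 1: Ashgrove=15 Cedarfen=24 Hollowpine=13 Ironridge=20 → close Cedarfen (overflow 14)
  24÷3 = 8 each, +1 to first 0
Round 2: Ashgrove=23 Hollowpine=21 Ironridge=28 → close Ashgrove (overflow 17)
  23÷2 = 11 each, +1 to first 1
Round 3: Hollowpine=33 Ironridge=39 → close Ironridge (overflow 27)
  39÷1 = 39 each, +1 to first 0

Closure order: Cedarfen, Ashgrove, Ironridge
Last habitat: Hollowpine with 72 animals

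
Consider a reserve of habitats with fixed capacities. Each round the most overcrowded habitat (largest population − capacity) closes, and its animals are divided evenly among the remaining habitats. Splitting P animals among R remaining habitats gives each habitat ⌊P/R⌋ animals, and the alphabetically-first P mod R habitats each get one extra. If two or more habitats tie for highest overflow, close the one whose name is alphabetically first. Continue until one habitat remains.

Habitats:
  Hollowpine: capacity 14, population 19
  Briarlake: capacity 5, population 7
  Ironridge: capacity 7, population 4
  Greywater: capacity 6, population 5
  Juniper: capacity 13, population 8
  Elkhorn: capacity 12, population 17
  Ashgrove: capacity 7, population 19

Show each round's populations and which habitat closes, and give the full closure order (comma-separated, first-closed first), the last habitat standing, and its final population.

Round 1: Ashgrove=19 Briarlake=7 Elkhorn=17 Greywater=5 Hollowpine=19 Ironridge=4 Juniper=8 → close Ashgrove (overflow 12)
  19÷6 = 3 each, +1 to first 1
Round 2: Briarlake=11 Elkhorn=20 Greywater=8 Hollowpine=22 Ironridge=7 Juniper=11 → close Elkhorn (overflow 8)
  20÷5 = 4 each, +1 to first 0
Round 3: Briarlake=15 Greywater=12 Hollowpine=26 Ironridge=11 Juniper=15 → close Hollowpine (overflow 12)
  26÷4 = 6 each, +1 to first 2
Round 4: Briarlake=22 Greywater=19 Ironridge=17 Juniper=21 → close Briarlake (overflow 17)
  22÷3 = 7 each, +1 to first 1
Round 5: Greywater=27 Ironridge=24 Juniper=28 → close Greywater (overflow 21)
  27÷2 = 13 each, +1 to first 1
Round 6: Ironridge=38 Juniper=41 → close Ironridge (overflow 31)
  38÷1 = 38 each, +1 to first 0

Closure order: Ashgrove, Elkhorn, Hollowpine, Briarlake, Greywater, Ironridge
Last habitat: Juniper with 79 animals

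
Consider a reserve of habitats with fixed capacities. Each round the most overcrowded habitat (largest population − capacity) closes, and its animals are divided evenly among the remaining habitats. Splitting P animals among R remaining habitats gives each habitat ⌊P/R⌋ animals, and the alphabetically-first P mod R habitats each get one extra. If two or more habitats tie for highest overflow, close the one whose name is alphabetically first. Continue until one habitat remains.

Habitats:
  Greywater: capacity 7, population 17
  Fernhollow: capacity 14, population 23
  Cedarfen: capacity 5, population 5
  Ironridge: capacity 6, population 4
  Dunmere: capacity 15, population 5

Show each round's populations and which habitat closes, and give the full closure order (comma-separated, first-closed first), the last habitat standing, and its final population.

Closure order: Greywater, Fernhollow, Cedarfen, Ironridge
Last habitat: Dunmere with 54 animals

Round 1: Cedarfen=5 Dunmere=5 Fernhollow=23 Greywater=17 Ironridge=4 → close Greywater (overflow 10)
  17÷4 = 4 each, +1 to first 1
Round 2: Cedarfen=10 Dunmere=9 Fernhollow=27 Ironridge=8 → close Fernhollow (overflow 13)
  27÷3 = 9 each, +1 to first 0
Round 3: Cedarfen=19 Dunmere=18 Ironridge=17 → close Cedarfen (overflow 14)
  19÷2 = 9 each, +1 to first 1
Round 4: Dunmere=28 Ironridge=26 → close Ironridge (overflow 20)
  26÷1 = 26 each, +1 to first 0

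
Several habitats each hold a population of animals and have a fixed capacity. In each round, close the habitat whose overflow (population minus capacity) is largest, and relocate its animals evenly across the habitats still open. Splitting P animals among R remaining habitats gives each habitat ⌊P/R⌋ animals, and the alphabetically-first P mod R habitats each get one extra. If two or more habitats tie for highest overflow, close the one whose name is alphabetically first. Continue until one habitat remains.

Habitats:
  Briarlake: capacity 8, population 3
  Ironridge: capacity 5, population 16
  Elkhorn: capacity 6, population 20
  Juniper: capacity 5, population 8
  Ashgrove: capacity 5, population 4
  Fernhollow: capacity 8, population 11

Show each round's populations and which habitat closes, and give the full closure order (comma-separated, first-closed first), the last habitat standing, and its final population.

Closure order: Elkhorn, Ironridge, Fernhollow, Juniper, Ashgrove
Last habitat: Briarlake with 62 animals

Round 1: Ashgrove=4 Briarlake=3 Elkhorn=20 Fernhollow=11 Ironridge=16 Juniper=8 → close Elkhorn (overflow 14)
  20÷5 = 4 each, +1 to first 0
Round 2: Ashgrove=8 Briarlake=7 Fernhollow=15 Ironridge=20 Juniper=12 → close Ironridge (overflow 15)
  20÷4 = 5 each, +1 to first 0
Round 3: Ashgrove=13 Briarlake=12 Fernhollow=20 Juniper=17 → close Fernhollow (overflow 12)
  20÷3 = 6 each, +1 to first 2
Round 4: Ashgrove=20 Briarlake=19 Juniper=23 → close Juniper (overflow 18)
  23÷2 = 11 each, +1 to first 1
Round 5: Ashgrove=32 Briarlake=30 → close Ashgrove (overflow 27)
  32÷1 = 32 each, +1 to first 0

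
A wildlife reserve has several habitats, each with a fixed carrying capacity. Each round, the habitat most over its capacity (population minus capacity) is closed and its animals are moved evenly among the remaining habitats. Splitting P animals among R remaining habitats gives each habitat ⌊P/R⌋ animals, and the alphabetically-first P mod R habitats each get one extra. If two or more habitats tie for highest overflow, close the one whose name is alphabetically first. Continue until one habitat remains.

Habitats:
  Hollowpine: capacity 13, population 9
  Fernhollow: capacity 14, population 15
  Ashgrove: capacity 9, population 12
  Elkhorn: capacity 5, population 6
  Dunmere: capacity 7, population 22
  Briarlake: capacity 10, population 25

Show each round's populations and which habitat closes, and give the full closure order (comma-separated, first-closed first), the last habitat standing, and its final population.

Closure order: Briarlake, Dunmere, Ashgrove, Elkhorn, Fernhollow
Last habitat: Hollowpine with 89 animals

Round 1: Ashgrove=12 Briarlake=25 Dunmere=22 Elkhorn=6 Fernhollow=15 Hollowpine=9 → close Briarlake (overflow 15)
  25÷5 = 5 each, +1 to first 0
Round 2: Ashgrove=17 Dunmere=27 Elkhorn=11 Fernhollow=20 Hollowpine=14 → close Dunmere (overflow 20)
  27÷4 = 6 each, +1 to first 3
Round 3: Ashgrove=24 Elkhorn=18 Fernhollow=27 Hollowpine=20 → close Ashgrove (overflow 15)
  24÷3 = 8 each, +1 to first 0
Round 4: Elkhorn=26 Fernhollow=35 Hollowpine=28 → close Elkhorn (overflow 21)
  26÷2 = 13 each, +1 to first 0
Round 5: Fernhollow=48 Hollowpine=41 → close Fernhollow (overflow 34)
  48÷1 = 48 each, +1 to first 0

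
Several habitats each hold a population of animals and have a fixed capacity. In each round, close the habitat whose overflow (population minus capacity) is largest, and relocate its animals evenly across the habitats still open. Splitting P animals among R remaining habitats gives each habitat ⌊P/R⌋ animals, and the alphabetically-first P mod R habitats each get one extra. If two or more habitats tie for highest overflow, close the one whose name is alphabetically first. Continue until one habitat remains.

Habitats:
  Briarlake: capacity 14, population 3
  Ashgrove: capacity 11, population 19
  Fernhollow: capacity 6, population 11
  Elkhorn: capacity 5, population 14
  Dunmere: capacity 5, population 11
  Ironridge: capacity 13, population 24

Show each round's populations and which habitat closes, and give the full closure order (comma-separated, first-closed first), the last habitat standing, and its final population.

Closure order: Ironridge, Elkhorn, Ashgrove, Dunmere, Fernhollow
Last habitat: Briarlake with 82 animals

Round 1: Ashgrove=19 Briarlake=3 Dunmere=11 Elkhorn=14 Fernhollow=11 Ironridge=24 → close Ironridge (overflow 11)
  24÷5 = 4 each, +1 to first 4
Round 2: Ashgrove=24 Briarlake=8 Dunmere=16 Elkhorn=19 Fernhollow=15 → close Elkhorn (overflow 14)
  19÷4 = 4 each, +1 to first 3
Round 3: Ashgrove=29 Briarlake=13 Dunmere=21 Fernhollow=19 → close Ashgrove (overflow 18)
  29÷3 = 9 each, +1 to first 2
Round 4: Briarlake=23 Dunmere=31 Fernhollow=28 → close Dunmere (overflow 26)
  31÷2 = 15 each, +1 to first 1
Round 5: Briarlake=39 Fernhollow=43 → close Fernhollow (overflow 37)
  43÷1 = 43 each, +1 to first 0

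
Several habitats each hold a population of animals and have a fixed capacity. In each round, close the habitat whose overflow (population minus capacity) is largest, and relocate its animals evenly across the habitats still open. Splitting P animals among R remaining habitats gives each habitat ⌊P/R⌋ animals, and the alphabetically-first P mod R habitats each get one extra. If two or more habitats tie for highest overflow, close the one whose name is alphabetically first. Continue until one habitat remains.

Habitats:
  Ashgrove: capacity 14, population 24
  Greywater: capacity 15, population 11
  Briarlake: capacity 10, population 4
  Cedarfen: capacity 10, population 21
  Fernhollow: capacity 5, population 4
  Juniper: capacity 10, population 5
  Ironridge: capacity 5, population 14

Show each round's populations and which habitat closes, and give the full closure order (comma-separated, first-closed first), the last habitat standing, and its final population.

Closure order: Cedarfen, Ashgrove, Ironridge, Fernhollow, Briarlake, Greywater
Last habitat: Juniper with 83 animals

Round 1: Ashgrove=24 Briarlake=4 Cedarfen=21 Fernhollow=4 Greywater=11 Ironridge=14 Juniper=5 → close Cedarfen (overflow 11)
  21÷6 = 3 each, +1 to first 3
Round 2: Ashgrove=28 Briarlake=8 Fernhollow=8 Greywater=14 Ironridge=17 Juniper=8 → close Ashgrove (overflow 14)
  28÷5 = 5 each, +1 to first 3
Round 3: Briarlake=14 Fernhollow=14 Greywater=20 Ironridge=22 Juniper=13 → close Ironridge (overflow 17)
  22÷4 = 5 each, +1 to first 2
Round 4: Briarlake=20 Fernhollow=20 Greywater=25 Juniper=18 → close Fernhollow (overflow 15)
  20÷3 = 6 each, +1 to first 2
Round 5: Briarlake=27 Greywater=32 Juniper=24 → close Briarlake (overflow 17)
  27÷2 = 13 each, +1 to first 1
Round 6: Greywater=46 Juniper=37 → close Greywater (overflow 31)
  46÷1 = 46 each, +1 to first 0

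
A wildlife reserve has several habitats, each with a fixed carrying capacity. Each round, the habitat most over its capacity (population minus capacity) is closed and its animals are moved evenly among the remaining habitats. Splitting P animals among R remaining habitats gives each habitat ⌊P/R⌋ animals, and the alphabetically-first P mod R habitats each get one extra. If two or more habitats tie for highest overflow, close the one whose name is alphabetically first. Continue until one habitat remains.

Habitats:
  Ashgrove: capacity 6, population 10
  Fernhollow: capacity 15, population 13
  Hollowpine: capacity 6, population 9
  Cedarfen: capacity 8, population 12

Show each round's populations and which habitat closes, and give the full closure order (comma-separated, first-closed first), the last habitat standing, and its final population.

Round 1: Ashgrove=10 Cedarfen=12 Fernhollow=13 Hollowpine=9 → close Ashgrove (overflow 4)
  10÷3 = 3 each, +1 to first 1
Round 2: Cedarfen=16 Fernhollow=16 Hollowpine=12 → close Cedarfen (overflow 8)
  16÷2 = 8 each, +1 to first 0
Round 3: Fernhollow=24 Hollowpine=20 → close Hollowpine (overflow 14)
  20÷1 = 20 each, +1 to first 0

Closure order: Ashgrove, Cedarfen, Hollowpine
Last habitat: Fernhollow with 44 animals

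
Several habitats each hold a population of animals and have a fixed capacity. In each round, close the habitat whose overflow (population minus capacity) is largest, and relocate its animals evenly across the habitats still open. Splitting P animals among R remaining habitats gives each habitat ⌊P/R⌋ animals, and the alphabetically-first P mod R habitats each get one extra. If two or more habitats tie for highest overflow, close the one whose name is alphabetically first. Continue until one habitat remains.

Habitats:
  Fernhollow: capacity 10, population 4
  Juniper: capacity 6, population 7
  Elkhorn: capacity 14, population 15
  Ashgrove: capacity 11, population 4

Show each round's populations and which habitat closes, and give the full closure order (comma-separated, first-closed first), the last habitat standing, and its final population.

Round 1: Ashgrove=4 Elkhorn=15 Fernhollow=4 Juniper=7 → close Elkhorn (overflow 1)
  15÷3 = 5 each, +1 to first 0
Round 2: Ashgrove=9 Fernhollow=9 Juniper=12 → close Juniper (overflow 6)
  12÷2 = 6 each, +1 to first 0
Round 3: Ashgrove=15 Fernhollow=15 → close Fernhollow (overflow 5)
  15÷1 = 15 each, +1 to first 0

Closure order: Elkhorn, Juniper, Fernhollow
Last habitat: Ashgrove with 30 animals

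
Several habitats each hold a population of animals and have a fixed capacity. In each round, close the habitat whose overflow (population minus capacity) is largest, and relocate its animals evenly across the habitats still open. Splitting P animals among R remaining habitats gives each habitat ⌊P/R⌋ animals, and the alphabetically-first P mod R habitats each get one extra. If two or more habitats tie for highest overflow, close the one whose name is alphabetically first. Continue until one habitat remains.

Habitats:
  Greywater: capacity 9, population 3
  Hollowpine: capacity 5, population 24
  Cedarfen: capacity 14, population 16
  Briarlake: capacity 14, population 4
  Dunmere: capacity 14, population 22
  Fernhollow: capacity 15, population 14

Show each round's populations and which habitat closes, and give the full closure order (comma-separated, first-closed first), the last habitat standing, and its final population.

Round 1: Briarlake=4 Cedarfen=16 Dunmere=22 Fernhollow=14 Greywater=3 Hollowpine=24 → close Hollowpine (overflow 19)
  24÷5 = 4 each, +1 to first 4
Round 2: Briarlake=9 Cedarfen=21 Dunmere=27 Fernhollow=19 Greywater=7 → close Dunmere (overflow 13)
  27÷4 = 6 each, +1 to first 3
Round 3: Briarlake=16 Cedarfen=28 Fernhollow=26 Greywater=13 → close Cedarfen (overflow 14)
  28÷3 = 9 each, +1 to first 1
Round 4: Briarlake=26 Fernhollow=35 Greywater=22 → close Fernhollow (overflow 20)
  35÷2 = 17 each, +1 to first 1
Round 5: Briarlake=44 Greywater=39 → close Briarlake (overflow 30)
  44÷1 = 44 each, +1 to first 0

Closure order: Hollowpine, Dunmere, Cedarfen, Fernhollow, Briarlake
Last habitat: Greywater with 83 animals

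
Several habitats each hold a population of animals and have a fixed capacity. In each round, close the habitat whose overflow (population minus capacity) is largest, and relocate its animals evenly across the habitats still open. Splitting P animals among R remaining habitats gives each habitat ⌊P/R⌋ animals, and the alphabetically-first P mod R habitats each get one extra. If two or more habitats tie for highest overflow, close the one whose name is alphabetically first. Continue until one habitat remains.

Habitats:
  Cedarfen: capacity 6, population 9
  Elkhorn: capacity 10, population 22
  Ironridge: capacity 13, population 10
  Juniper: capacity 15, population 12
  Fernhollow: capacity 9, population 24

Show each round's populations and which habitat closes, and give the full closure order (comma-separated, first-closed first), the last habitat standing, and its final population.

Round 1: Cedarfen=9 Elkhorn=22 Fernhollow=24 Ironridge=10 Juniper=12 → close Fernhollow (overflow 15)
  24÷4 = 6 each, +1 to first 0
Round 2: Cedarfen=15 Elkhorn=28 Ironridge=16 Juniper=18 → close Elkhorn (overflow 18)
  28÷3 = 9 each, +1 to first 1
Round 3: Cedarfen=25 Ironridge=25 Juniper=27 → close Cedarfen (overflow 19)
  25÷2 = 12 each, +1 to first 1
Round 4: Ironridge=38 Juniper=39 → close Ironridge (overflow 25)
  38÷1 = 38 each, +1 to first 0

Closure order: Fernhollow, Elkhorn, Cedarfen, Ironridge
Last habitat: Juniper with 77 animals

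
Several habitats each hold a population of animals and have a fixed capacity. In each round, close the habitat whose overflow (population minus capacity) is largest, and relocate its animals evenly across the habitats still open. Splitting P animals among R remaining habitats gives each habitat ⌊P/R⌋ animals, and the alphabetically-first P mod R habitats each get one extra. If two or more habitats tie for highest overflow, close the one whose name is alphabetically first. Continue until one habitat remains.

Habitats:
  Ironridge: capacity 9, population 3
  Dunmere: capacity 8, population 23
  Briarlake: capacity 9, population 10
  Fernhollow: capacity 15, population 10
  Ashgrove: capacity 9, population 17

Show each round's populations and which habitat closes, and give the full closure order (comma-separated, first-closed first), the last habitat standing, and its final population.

Closure order: Dunmere, Ashgrove, Briarlake, Fernhollow
Last habitat: Ironridge with 63 animals

Round 1: Ashgrove=17 Briarlake=10 Dunmere=23 Fernhollow=10 Ironridge=3 → close Dunmere (overflow 15)
  23÷4 = 5 each, +1 to first 3
Round 2: Ashgrove=23 Briarlake=16 Fernhollow=16 Ironridge=8 → close Ashgrove (overflow 14)
  23÷3 = 7 each, +1 to first 2
Round 3: Briarlake=24 Fernhollow=24 Ironridge=15 → close Briarlake (overflow 15)
  24÷2 = 12 each, +1 to first 0
Round 4: Fernhollow=36 Ironridge=27 → close Fernhollow (overflow 21)
  36÷1 = 36 each, +1 to first 0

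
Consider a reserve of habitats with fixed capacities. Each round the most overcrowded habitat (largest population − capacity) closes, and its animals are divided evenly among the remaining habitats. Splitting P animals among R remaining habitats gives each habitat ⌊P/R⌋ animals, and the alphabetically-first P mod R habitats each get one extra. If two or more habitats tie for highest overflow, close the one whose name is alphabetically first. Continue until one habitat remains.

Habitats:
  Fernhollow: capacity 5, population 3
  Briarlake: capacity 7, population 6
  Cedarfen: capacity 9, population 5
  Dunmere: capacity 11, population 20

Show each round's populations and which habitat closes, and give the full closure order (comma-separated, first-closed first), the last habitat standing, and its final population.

Closure order: Dunmere, Briarlake, Cedarfen
Last habitat: Fernhollow with 34 animals

Round 1: Briarlake=6 Cedarfen=5 Dunmere=20 Fernhollow=3 → close Dunmere (overflow 9)
  20÷3 = 6 each, +1 to first 2
Round 2: Briarlake=13 Cedarfen=12 Fernhollow=9 → close Briarlake (overflow 6)
  13÷2 = 6 each, +1 to first 1
Round 3: Cedarfen=19 Fernhollow=15 → close Cedarfen (overflow 10)
  19÷1 = 19 each, +1 to first 0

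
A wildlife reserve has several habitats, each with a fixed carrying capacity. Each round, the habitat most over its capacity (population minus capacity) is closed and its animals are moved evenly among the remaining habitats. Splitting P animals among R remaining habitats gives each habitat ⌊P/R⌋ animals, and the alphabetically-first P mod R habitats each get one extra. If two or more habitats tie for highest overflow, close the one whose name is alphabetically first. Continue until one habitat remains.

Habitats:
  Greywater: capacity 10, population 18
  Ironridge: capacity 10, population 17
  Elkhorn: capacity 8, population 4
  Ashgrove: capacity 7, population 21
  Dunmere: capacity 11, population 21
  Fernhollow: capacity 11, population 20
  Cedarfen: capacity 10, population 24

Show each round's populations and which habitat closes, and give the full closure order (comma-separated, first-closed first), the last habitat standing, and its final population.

Closure order: Ashgrove, Cedarfen, Dunmere, Fernhollow, Greywater, Ironridge
Last habitat: Elkhorn with 125 animals

Round 1: Ashgrove=21 Cedarfen=24 Dunmere=21 Elkhorn=4 Fernhollow=20 Greywater=18 Ironridge=17 → close Ashgrove (overflow 14)
  21÷6 = 3 each, +1 to first 3
Round 2: Cedarfen=28 Dunmere=25 Elkhorn=8 Fernhollow=23 Greywater=21 Ironridge=20 → close Cedarfen (overflow 18)
  28÷5 = 5 each, +1 to first 3
Round 3: Dunmere=31 Elkhorn=14 Fernhollow=29 Greywater=26 Ironridge=25 → close Dunmere (overflow 20)
  31÷4 = 7 each, +1 to first 3
Round 4: Elkhorn=22 Fernhollow=37 Greywater=34 Ironridge=32 → close Fernhollow (overflow 26)
  37÷3 = 12 each, +1 to first 1
Round 5: Elkhorn=35 Greywater=46 Ironridge=44 → close Greywater (overflow 36)
  46÷2 = 23 each, +1 to first 0
Round 6: Elkhorn=58 Ironridge=67 → close Ironridge (overflow 57)
  67÷1 = 67 each, +1 to first 0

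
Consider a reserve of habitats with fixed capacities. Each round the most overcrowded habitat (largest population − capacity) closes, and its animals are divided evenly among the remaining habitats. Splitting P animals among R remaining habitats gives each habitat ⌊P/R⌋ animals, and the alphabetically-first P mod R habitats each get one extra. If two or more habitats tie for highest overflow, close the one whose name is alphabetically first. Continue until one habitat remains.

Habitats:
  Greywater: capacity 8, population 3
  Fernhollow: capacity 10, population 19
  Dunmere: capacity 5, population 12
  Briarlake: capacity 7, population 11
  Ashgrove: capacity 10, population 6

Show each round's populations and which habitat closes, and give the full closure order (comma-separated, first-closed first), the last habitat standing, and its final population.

Closure order: Fernhollow, Dunmere, Briarlake, Ashgrove
Last habitat: Greywater with 51 animals

Round 1: Ashgrove=6 Briarlake=11 Dunmere=12 Fernhollow=19 Greywater=3 → close Fernhollow (overflow 9)
  19÷4 = 4 each, +1 to first 3
Round 2: Ashgrove=11 Briarlake=16 Dunmere=17 Greywater=7 → close Dunmere (overflow 12)
  17÷3 = 5 each, +1 to first 2
Round 3: Ashgrove=17 Briarlake=22 Greywater=12 → close Briarlake (overflow 15)
  22÷2 = 11 each, +1 to first 0
Round 4: Ashgrove=28 Greywater=23 → close Ashgrove (overflow 18)
  28÷1 = 28 each, +1 to first 0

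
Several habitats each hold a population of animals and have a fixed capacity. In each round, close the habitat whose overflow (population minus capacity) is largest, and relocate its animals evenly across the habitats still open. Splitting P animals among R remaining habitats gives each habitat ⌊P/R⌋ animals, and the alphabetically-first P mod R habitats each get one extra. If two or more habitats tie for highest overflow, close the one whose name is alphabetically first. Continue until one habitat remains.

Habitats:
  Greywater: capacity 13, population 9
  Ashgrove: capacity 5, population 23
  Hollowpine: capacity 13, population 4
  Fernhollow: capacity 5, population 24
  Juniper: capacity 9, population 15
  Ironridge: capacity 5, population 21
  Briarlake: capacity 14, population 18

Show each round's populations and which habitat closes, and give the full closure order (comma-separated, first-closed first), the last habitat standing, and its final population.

Closure order: Fernhollow, Ashgrove, Ironridge, Briarlake, Juniper, Greywater
Last habitat: Hollowpine with 114 animals

Round 1: Ashgrove=23 Briarlake=18 Fernhollow=24 Greywater=9 Hollowpine=4 Ironridge=21 Juniper=15 → close Fernhollow (overflow 19)
  24÷6 = 4 each, +1 to first 0
Round 2: Ashgrove=27 Briarlake=22 Greywater=13 Hollowpine=8 Ironridge=25 Juniper=19 → close Ashgrove (overflow 22)
  27÷5 = 5 each, +1 to first 2
Round 3: Briarlake=28 Greywater=19 Hollowpine=13 Ironridge=30 Juniper=24 → close Ironridge (overflow 25)
  30÷4 = 7 each, +1 to first 2
Round 4: Briarlake=36 Greywater=27 Hollowpine=20 Juniper=31 → close Briarlake (overflow 22)
  36÷3 = 12 each, +1 to first 0
Round 5: Greywater=39 Hollowpine=32 Juniper=43 → close Juniper (overflow 34)
  43÷2 = 21 each, +1 to first 1
Round 6: Greywater=61 Hollowpine=53 → close Greywater (overflow 48)
  61÷1 = 61 each, +1 to first 0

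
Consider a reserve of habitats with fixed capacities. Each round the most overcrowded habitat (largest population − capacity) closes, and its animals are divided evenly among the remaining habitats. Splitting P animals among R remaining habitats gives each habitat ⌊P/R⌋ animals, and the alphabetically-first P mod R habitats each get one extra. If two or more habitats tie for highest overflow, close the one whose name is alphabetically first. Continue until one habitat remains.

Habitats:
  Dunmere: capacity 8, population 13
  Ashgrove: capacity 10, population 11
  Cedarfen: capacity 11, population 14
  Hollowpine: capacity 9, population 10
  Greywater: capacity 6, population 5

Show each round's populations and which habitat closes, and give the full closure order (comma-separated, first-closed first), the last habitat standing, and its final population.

Round 1: Ashgrove=11 Cedarfen=14 Dunmere=13 Greywater=5 Hollowpine=10 → close Dunmere (overflow 5)
  13÷4 = 3 each, +1 to first 1
Round 2: Ashgrove=15 Cedarfen=17 Greywater=8 Hollowpine=13 → close Cedarfen (overflow 6)
  17÷3 = 5 each, +1 to first 2
Round 3: Ashgrove=21 Greywater=14 Hollowpine=18 → close Ashgrove (overflow 11)
  21÷2 = 10 each, +1 to first 1
Round 4: Greywater=25 Hollowpine=28 → close Greywater (overflow 19)
  25÷1 = 25 each, +1 to first 0

Closure order: Dunmere, Cedarfen, Ashgrove, Greywater
Last habitat: Hollowpine with 53 animals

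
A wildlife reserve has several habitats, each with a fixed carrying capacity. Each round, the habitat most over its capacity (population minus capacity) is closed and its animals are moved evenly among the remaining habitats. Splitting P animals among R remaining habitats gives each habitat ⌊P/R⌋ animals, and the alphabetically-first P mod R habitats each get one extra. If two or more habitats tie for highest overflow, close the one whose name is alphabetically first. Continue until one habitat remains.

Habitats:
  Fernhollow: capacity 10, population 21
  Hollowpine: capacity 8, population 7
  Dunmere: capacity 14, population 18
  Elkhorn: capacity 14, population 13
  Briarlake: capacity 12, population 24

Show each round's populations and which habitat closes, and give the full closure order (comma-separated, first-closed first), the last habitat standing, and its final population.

Round 1: Briarlake=24 Dunmere=18 Elkhorn=13 Fernhollow=21 Hollowpine=7 → close Briarlake (overflow 12)
  24÷4 = 6 each, +1 to first 0
Round 2: Dunmere=24 Elkhorn=19 Fernhollow=27 Hollowpine=13 → close Fernhollow (overflow 17)
  27÷3 = 9 each, +1 to first 0
Round 3: Dunmere=33 Elkhorn=28 Hollowpine=22 → close Dunmere (overflow 19)
  33÷2 = 16 each, +1 to first 1
Round 4: Elkhorn=45 Hollowpine=38 → close Elkhorn (overflow 31)
  45÷1 = 45 each, +1 to first 0

Closure order: Briarlake, Fernhollow, Dunmere, Elkhorn
Last habitat: Hollowpine with 83 animals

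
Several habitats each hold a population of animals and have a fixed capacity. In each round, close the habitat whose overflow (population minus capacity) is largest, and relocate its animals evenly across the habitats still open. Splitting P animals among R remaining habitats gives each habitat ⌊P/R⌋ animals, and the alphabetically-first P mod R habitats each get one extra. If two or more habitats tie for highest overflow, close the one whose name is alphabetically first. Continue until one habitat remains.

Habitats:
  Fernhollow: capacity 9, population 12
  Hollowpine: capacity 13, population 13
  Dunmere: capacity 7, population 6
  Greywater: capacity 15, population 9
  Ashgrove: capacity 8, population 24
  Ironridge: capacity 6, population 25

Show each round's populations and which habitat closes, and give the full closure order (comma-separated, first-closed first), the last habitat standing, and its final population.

Round 1: Ashgrove=24 Dunmere=6 Fernhollow=12 Greywater=9 Hollowpine=13 Ironridge=25 → close Ironridge (overflow 19)
  25÷5 = 5 each, +1 to first 0
Round 2: Ashgrove=29 Dunmere=11 Fernhollow=17 Greywater=14 Hollowpine=18 → close Ashgrove (overflow 21)
  29÷4 = 7 each, +1 to first 1
Round 3: Dunmere=19 Fernhollow=24 Greywater=21 Hollowpine=25 → close Fernhollow (overflow 15)
  24÷3 = 8 each, +1 to first 0
Round 4: Dunmere=27 Greywater=29 Hollowpine=33 → close Dunmere (overflow 20)
  27÷2 = 13 each, +1 to first 1
Round 5: Greywater=43 Hollowpine=46 → close Hollowpine (overflow 33)
  46÷1 = 46 each, +1 to first 0

Closure order: Ironridge, Ashgrove, Fernhollow, Dunmere, Hollowpine
Last habitat: Greywater with 89 animals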